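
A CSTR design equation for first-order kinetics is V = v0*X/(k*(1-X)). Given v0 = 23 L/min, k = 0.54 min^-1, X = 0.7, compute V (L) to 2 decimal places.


V = v0 * X / (k * (1 - X))
V = 23 * 0.7 / (0.54 * (1 - 0.7))
V = 16.1 / (0.54 * 0.3)
V = 16.1 / 0.162
V = 99.38 L


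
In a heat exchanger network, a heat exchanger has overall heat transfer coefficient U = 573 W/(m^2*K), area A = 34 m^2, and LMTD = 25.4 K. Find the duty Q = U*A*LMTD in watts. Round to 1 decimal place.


Q = U * A * LMTD
Q = 573 * 34 * 25.4
Q = 494842.8 W


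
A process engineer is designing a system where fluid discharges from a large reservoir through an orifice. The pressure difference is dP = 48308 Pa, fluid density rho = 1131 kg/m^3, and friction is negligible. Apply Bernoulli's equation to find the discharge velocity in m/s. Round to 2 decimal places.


v = sqrt(2*dP/rho)
v = sqrt(2*48308/1131)
v = sqrt(85.425287)
v = 9.24 m/s


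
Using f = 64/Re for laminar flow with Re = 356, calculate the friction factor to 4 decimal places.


f = 64 / Re
f = 64 / 356
f = 0.1798


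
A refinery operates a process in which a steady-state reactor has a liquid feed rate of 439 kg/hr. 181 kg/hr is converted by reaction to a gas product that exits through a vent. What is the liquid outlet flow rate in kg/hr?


Steady-state mass balance on the main outlet: F_out = F_in - F_removed
F_out = 439 - 181
F_out = 258 kg/hr


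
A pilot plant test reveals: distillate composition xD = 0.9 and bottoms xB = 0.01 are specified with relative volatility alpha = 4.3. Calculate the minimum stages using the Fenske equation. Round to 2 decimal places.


N_min = ln((xD*(1-xB))/(xB*(1-xD))) / ln(alpha)
Numerator inside ln: 0.891 / 0.001 = 891.0
ln(891.0) = 6.792344
ln(alpha) = ln(4.3) = 1.458615
N_min = 6.792344 / 1.458615 = 4.66


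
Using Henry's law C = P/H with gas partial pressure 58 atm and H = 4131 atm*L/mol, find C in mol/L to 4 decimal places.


C = P / H
C = 58 / 4131
C = 0.0140 mol/L


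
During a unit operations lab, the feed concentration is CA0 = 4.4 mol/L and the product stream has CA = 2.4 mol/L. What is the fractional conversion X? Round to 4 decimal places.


X = (CA0 - CA) / CA0
X = (4.4 - 2.4) / 4.4
X = 2.0 / 4.4
X = 0.4545


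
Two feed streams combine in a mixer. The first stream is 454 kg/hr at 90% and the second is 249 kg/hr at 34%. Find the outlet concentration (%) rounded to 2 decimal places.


Mass balance on solute: F1*x1 + F2*x2 = F3*x3
F3 = F1 + F2 = 454 + 249 = 703 kg/hr
x3 = (F1*x1 + F2*x2)/F3
x3 = (454*0.9 + 249*0.34) / 703
x3 = 70.17%


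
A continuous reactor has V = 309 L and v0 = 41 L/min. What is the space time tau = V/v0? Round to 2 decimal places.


tau = V / v0
tau = 309 / 41
tau = 7.54 min


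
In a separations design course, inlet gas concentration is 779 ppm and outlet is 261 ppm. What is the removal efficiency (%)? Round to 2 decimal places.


Efficiency = (G_in - G_out) / G_in * 100%
Efficiency = (779 - 261) / 779 * 100
Efficiency = 518 / 779 * 100
Efficiency = 66.50%


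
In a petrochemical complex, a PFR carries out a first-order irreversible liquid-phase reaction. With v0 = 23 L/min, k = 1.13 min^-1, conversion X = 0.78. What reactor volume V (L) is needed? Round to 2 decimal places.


V = (v0/k) * ln(1/(1-X))
V = (23/1.13) * ln(1/(1-0.78))
V = 20.353982 * ln(4.545455)
V = 20.353982 * 1.514128
V = 30.82 L


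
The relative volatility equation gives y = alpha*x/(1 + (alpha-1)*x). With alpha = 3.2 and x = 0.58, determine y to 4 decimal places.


y = alpha*x / (1 + (alpha-1)*x)
y = 3.2*0.58 / (1 + (3.2-1)*0.58)
y = 1.856 / (1 + 1.276)
y = 1.856 / 2.276
y = 0.8155


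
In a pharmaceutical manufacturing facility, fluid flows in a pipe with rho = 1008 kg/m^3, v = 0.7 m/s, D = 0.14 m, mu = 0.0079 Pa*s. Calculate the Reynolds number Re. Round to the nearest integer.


Re = rho * v * D / mu
Re = 1008 * 0.7 * 0.14 / 0.0079
Re = 98.784 / 0.0079
Re = 12504


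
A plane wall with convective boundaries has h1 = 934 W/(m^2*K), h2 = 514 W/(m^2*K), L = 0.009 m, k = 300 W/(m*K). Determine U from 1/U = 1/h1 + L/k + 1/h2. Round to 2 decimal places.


1/U = 1/h1 + L/k + 1/h2
1/U = 1/934 + 0.009/300 + 1/514
1/U = 0.0010706638 + 3e-05 + 0.0019455253
1/U = 0.0030461891
U = 328.28 W/(m^2*K)


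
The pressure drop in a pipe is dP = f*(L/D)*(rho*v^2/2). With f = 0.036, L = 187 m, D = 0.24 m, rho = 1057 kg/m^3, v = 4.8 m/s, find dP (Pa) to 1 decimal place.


dP = f * (L/D) * (rho*v^2/2)
dP = 0.036 * (187/0.24) * (1057*4.8^2/2)
L/D = 779.16666667
rho*v^2/2 = 1057*23.04/2 = 12176.64
dP = 0.036 * 779.16666667 * 12176.64
dP = 341554.8 Pa


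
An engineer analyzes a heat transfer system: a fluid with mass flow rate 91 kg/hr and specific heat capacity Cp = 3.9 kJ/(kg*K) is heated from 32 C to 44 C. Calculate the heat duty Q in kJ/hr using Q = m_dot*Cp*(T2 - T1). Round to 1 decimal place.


Q = m_dot * Cp * (T2 - T1)
Q = 91 * 3.9 * (44 - 32)
Q = 91 * 3.9 * 12
Q = 4258.8 kJ/hr


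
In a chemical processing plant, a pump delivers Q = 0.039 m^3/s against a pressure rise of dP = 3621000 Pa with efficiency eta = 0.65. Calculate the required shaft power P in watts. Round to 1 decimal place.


P = Q * dP / eta
P = 0.039 * 3621000 / 0.65
P = 141219.0 / 0.65
P = 217260.0 W


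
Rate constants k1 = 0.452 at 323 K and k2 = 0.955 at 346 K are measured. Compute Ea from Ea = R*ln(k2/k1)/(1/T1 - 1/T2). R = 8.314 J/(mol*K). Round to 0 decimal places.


Ea = R * ln(k2/k1) / (1/T1 - 1/T2)
ln(k2/k1) = ln(0.955/0.452) = 0.7480292
1/T1 - 1/T2 = 1/323 - 1/346 = 0.000205801822
Ea = 8.314 * 0.7480292 / 0.000205801822
Ea = 30219 J/mol


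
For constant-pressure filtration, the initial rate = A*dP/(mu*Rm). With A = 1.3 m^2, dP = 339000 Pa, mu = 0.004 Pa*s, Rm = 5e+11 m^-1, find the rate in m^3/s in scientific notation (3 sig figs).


rate = A * dP / (mu * Rm)
rate = 1.3 * 339000 / (0.004 * 5e+11)
rate = 440700.0 / 2.000e+09
rate = 2.20e-04 m^3/s


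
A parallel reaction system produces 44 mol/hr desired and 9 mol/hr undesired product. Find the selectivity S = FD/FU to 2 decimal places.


S = desired product rate / undesired product rate
S = 44 / 9
S = 4.89


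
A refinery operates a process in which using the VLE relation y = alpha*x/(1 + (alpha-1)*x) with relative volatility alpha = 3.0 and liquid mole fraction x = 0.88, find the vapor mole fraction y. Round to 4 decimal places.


y = alpha*x / (1 + (alpha-1)*x)
y = 3.0*0.88 / (1 + (3.0-1)*0.88)
y = 2.64 / (1 + 1.76)
y = 2.64 / 2.76
y = 0.9565


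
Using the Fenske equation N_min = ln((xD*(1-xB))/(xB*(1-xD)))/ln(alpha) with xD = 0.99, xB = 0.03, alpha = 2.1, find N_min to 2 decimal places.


N_min = ln((xD*(1-xB))/(xB*(1-xD))) / ln(alpha)
Numerator inside ln: 0.9603 / 0.0003 = 3201.0
ln(3201.0) = 8.071219
ln(alpha) = ln(2.1) = 0.741937
N_min = 8.071219 / 0.741937 = 10.88


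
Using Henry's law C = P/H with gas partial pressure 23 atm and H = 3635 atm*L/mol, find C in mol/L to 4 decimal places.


C = P / H
C = 23 / 3635
C = 0.0063 mol/L


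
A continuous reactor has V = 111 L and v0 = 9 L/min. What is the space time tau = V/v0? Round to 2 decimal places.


tau = V / v0
tau = 111 / 9
tau = 12.33 min


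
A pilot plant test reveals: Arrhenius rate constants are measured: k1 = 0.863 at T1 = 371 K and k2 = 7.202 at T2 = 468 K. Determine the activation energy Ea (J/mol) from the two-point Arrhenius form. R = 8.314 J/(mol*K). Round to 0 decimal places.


Ea = R * ln(k2/k1) / (1/T1 - 1/T2)
ln(k2/k1) = ln(7.202/0.863) = 2.1216994
1/T1 - 1/T2 = 1/371 - 1/468 = 0.000558665653
Ea = 8.314 * 2.1216994 / 0.000558665653
Ea = 31575 J/mol


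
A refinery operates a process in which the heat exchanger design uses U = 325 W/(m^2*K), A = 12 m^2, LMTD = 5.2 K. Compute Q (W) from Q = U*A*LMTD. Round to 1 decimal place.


Q = U * A * LMTD
Q = 325 * 12 * 5.2
Q = 20280.0 W


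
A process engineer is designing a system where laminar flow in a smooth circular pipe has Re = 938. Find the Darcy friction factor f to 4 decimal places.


f = 64 / Re
f = 64 / 938
f = 0.0682


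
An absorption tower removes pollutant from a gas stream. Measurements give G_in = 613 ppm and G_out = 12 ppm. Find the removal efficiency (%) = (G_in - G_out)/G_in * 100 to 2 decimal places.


Efficiency = (G_in - G_out) / G_in * 100%
Efficiency = (613 - 12) / 613 * 100
Efficiency = 601 / 613 * 100
Efficiency = 98.04%


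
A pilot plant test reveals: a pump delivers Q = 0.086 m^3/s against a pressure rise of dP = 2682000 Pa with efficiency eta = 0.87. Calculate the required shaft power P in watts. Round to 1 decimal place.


P = Q * dP / eta
P = 0.086 * 2682000 / 0.87
P = 230652.0 / 0.87
P = 265117.2 W


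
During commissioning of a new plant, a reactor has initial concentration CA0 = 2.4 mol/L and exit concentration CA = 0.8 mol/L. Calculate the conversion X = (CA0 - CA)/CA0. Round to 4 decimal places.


X = (CA0 - CA) / CA0
X = (2.4 - 0.8) / 2.4
X = 1.6 / 2.4
X = 0.6667


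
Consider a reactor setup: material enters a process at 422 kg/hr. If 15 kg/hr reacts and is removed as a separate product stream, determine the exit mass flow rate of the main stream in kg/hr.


Steady-state mass balance on the main outlet: F_out = F_in - F_removed
F_out = 422 - 15
F_out = 407 kg/hr


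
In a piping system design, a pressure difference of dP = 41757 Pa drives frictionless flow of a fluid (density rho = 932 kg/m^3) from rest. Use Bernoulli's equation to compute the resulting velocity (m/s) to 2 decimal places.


v = sqrt(2*dP/rho)
v = sqrt(2*41757/932)
v = sqrt(89.607296)
v = 9.47 m/s


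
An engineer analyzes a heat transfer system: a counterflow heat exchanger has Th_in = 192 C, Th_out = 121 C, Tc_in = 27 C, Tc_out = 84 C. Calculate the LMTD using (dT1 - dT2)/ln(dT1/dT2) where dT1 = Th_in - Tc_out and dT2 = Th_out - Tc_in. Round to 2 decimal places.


dT1 = Th_in - Tc_out = 192 - 84 = 108
dT2 = Th_out - Tc_in = 121 - 27 = 94
LMTD = (dT1 - dT2) / ln(dT1/dT2)
LMTD = (108 - 94) / ln(108/94)
LMTD = 100.84 K


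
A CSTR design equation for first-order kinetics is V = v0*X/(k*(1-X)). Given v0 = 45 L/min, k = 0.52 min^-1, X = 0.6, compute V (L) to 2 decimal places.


V = v0 * X / (k * (1 - X))
V = 45 * 0.6 / (0.52 * (1 - 0.6))
V = 27.0 / (0.52 * 0.4)
V = 27.0 / 0.208
V = 129.81 L


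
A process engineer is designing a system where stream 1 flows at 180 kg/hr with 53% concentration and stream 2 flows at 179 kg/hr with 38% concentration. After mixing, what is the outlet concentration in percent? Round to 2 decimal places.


Mass balance on solute: F1*x1 + F2*x2 = F3*x3
F3 = F1 + F2 = 180 + 179 = 359 kg/hr
x3 = (F1*x1 + F2*x2)/F3
x3 = (180*0.53 + 179*0.38) / 359
x3 = 45.52%


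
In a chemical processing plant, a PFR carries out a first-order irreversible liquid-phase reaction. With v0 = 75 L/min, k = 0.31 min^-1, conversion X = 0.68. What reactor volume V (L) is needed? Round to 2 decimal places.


V = (v0/k) * ln(1/(1-X))
V = (75/0.31) * ln(1/(1-0.68))
V = 241.935484 * ln(3.125)
V = 241.935484 * 1.139434
V = 275.67 L


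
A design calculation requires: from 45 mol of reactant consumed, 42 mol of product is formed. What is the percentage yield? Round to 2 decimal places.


Yield = (moles product / moles consumed) * 100%
Yield = (42 / 45) * 100
Yield = 0.9333 * 100
Yield = 93.33%


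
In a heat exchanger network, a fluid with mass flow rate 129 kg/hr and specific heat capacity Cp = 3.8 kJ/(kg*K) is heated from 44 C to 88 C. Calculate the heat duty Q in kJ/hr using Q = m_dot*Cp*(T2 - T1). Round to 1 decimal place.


Q = m_dot * Cp * (T2 - T1)
Q = 129 * 3.8 * (88 - 44)
Q = 129 * 3.8 * 44
Q = 21568.8 kJ/hr


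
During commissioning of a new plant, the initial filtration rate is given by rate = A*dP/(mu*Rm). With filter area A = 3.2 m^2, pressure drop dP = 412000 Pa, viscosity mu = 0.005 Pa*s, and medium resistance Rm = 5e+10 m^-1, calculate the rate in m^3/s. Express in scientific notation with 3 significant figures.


rate = A * dP / (mu * Rm)
rate = 3.2 * 412000 / (0.005 * 5e+10)
rate = 1318400.0 / 2.500e+08
rate = 5.27e-03 m^3/s


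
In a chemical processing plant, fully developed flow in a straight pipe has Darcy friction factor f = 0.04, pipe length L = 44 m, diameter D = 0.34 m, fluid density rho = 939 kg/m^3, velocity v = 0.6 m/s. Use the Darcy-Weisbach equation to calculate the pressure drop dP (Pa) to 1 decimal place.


dP = f * (L/D) * (rho*v^2/2)
dP = 0.04 * (44/0.34) * (939*0.6^2/2)
L/D = 129.41176471
rho*v^2/2 = 939*0.36/2 = 169.02
dP = 0.04 * 129.41176471 * 169.02
dP = 874.9 Pa


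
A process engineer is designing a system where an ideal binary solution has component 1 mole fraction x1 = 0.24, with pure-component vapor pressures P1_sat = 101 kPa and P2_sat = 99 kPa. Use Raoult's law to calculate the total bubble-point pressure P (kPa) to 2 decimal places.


P = x1*P1_sat + x2*P2_sat
x2 = 1 - x1 = 1 - 0.24 = 0.76
P = 0.24*101 + 0.76*99
P = 24.24 + 75.24
P = 99.48 kPa


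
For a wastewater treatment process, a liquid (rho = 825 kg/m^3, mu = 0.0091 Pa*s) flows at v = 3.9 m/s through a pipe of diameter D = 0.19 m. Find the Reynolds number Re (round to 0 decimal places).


Re = rho * v * D / mu
Re = 825 * 3.9 * 0.19 / 0.0091
Re = 611.325 / 0.0091
Re = 67179


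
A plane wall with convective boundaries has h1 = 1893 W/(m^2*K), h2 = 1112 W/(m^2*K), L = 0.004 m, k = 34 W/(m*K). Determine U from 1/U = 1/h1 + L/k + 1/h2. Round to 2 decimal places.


1/U = 1/h1 + L/k + 1/h2
1/U = 1/1893 + 0.004/34 + 1/1112
1/U = 0.000528262 + 0.0001176471 + 0.0008992806
1/U = 0.0015451897
U = 647.17 W/(m^2*K)


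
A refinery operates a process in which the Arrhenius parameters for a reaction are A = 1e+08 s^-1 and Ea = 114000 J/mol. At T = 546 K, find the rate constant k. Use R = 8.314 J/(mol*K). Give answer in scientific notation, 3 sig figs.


k = A * exp(-Ea/(R*T))
k = 1e+08 * exp(-114000 / (8.314 * 546))
k = 1e+08 * exp(-25.113208)
k = 1.24e-03


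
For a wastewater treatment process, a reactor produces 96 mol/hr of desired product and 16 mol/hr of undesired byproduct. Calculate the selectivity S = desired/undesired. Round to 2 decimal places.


S = desired product rate / undesired product rate
S = 96 / 16
S = 6.00


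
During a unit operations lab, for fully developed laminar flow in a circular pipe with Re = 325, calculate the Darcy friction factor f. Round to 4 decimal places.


f = 64 / Re
f = 64 / 325
f = 0.1969


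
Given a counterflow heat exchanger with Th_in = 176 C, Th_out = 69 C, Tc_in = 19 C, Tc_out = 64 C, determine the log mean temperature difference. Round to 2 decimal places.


dT1 = Th_in - Tc_out = 176 - 64 = 112
dT2 = Th_out - Tc_in = 69 - 19 = 50
LMTD = (dT1 - dT2) / ln(dT1/dT2)
LMTD = (112 - 50) / ln(112/50)
LMTD = 76.88 K


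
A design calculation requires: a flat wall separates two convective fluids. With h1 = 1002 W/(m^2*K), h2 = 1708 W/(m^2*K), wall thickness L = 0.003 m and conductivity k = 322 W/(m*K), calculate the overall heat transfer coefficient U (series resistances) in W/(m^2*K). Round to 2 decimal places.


1/U = 1/h1 + L/k + 1/h2
1/U = 1/1002 + 0.003/322 + 1/1708
1/U = 0.000998004 + 9.3168e-06 + 0.0005854801
1/U = 0.0015928009
U = 627.82 W/(m^2*K)


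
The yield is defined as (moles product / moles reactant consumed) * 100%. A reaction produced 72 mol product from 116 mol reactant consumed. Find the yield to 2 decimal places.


Yield = (moles product / moles consumed) * 100%
Yield = (72 / 116) * 100
Yield = 0.6207 * 100
Yield = 62.07%


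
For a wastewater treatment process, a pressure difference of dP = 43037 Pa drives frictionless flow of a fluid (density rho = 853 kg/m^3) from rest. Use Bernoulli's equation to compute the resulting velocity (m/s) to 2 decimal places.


v = sqrt(2*dP/rho)
v = sqrt(2*43037/853)
v = sqrt(100.907386)
v = 10.05 m/s


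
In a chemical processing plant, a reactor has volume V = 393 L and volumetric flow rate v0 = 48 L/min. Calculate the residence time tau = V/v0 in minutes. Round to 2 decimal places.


tau = V / v0
tau = 393 / 48
tau = 8.19 min


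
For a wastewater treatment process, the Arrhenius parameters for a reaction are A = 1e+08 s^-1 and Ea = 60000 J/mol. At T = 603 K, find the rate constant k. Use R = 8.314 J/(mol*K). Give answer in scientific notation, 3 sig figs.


k = A * exp(-Ea/(R*T))
k = 1e+08 * exp(-60000 / (8.314 * 603))
k = 1e+08 * exp(-11.968064)
k = 6.34e+02


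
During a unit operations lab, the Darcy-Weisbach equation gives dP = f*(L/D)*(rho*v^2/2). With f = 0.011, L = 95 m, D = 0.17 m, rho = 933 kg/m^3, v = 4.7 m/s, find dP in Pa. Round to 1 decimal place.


dP = f * (L/D) * (rho*v^2/2)
dP = 0.011 * (95/0.17) * (933*4.7^2/2)
L/D = 558.82352941
rho*v^2/2 = 933*22.09/2 = 10304.985
dP = 0.011 * 558.82352941 * 10304.985
dP = 63345.3 Pa


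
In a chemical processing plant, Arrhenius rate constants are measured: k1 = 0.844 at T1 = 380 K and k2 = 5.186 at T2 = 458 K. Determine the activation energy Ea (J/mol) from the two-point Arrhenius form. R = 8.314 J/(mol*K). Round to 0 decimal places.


Ea = R * ln(k2/k1) / (1/T1 - 1/T2)
ln(k2/k1) = ln(5.186/0.844) = 1.8155655
1/T1 - 1/T2 = 1/380 - 1/458 = 0.000448172834
Ea = 8.314 * 1.8155655 / 0.000448172834
Ea = 33680 J/mol


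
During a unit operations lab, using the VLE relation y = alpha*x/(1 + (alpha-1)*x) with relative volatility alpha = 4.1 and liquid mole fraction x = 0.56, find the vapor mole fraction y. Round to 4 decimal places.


y = alpha*x / (1 + (alpha-1)*x)
y = 4.1*0.56 / (1 + (4.1-1)*0.56)
y = 2.296 / (1 + 1.736)
y = 2.296 / 2.736
y = 0.8392


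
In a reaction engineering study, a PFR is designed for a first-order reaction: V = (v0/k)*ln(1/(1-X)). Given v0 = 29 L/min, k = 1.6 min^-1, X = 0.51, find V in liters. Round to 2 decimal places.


V = (v0/k) * ln(1/(1-X))
V = (29/1.6) * ln(1/(1-0.51))
V = 18.125 * ln(2.040816)
V = 18.125 * 0.71335
V = 12.93 L


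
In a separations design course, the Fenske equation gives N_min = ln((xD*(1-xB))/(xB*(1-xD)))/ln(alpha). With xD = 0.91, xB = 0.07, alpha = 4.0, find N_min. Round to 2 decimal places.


N_min = ln((xD*(1-xB))/(xB*(1-xD))) / ln(alpha)
Numerator inside ln: 0.8463 / 0.0063 = 134.333333
ln(134.333333) = 4.900324
ln(alpha) = ln(4.0) = 1.386294
N_min = 4.900324 / 1.386294 = 3.53


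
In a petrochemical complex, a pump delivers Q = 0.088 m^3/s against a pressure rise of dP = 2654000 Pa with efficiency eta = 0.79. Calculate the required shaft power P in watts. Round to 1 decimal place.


P = Q * dP / eta
P = 0.088 * 2654000 / 0.79
P = 233552.0 / 0.79
P = 295635.4 W


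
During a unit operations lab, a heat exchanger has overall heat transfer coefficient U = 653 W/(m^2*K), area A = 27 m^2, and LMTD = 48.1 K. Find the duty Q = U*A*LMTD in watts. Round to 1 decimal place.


Q = U * A * LMTD
Q = 653 * 27 * 48.1
Q = 848051.1 W


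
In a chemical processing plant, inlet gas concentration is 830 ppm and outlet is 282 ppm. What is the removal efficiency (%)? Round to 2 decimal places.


Efficiency = (G_in - G_out) / G_in * 100%
Efficiency = (830 - 282) / 830 * 100
Efficiency = 548 / 830 * 100
Efficiency = 66.02%


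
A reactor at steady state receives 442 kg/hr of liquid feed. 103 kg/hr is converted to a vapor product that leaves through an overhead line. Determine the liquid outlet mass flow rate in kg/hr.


Steady-state mass balance on the main outlet: F_out = F_in - F_removed
F_out = 442 - 103
F_out = 339 kg/hr


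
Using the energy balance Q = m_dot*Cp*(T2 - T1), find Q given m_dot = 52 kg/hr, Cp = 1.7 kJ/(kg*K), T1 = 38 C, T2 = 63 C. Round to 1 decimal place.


Q = m_dot * Cp * (T2 - T1)
Q = 52 * 1.7 * (63 - 38)
Q = 52 * 1.7 * 25
Q = 2210.0 kJ/hr


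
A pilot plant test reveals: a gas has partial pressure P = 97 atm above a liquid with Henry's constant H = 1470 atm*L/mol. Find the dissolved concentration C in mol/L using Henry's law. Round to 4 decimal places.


C = P / H
C = 97 / 1470
C = 0.0660 mol/L


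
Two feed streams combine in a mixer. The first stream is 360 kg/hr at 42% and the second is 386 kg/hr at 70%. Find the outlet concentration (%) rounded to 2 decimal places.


Mass balance on solute: F1*x1 + F2*x2 = F3*x3
F3 = F1 + F2 = 360 + 386 = 746 kg/hr
x3 = (F1*x1 + F2*x2)/F3
x3 = (360*0.42 + 386*0.7) / 746
x3 = 56.49%


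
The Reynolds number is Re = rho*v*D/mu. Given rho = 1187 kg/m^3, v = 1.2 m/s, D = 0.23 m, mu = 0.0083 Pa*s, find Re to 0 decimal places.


Re = rho * v * D / mu
Re = 1187 * 1.2 * 0.23 / 0.0083
Re = 327.612 / 0.0083
Re = 39471


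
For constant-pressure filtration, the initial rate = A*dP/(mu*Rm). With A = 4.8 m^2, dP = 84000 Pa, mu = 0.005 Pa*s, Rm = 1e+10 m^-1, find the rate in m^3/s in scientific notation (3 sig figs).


rate = A * dP / (mu * Rm)
rate = 4.8 * 84000 / (0.005 * 1e+10)
rate = 403200.0 / 5.000e+07
rate = 8.06e-03 m^3/s


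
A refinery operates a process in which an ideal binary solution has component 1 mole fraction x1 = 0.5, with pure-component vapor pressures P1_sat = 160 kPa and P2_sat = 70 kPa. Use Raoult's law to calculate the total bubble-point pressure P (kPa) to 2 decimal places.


P = x1*P1_sat + x2*P2_sat
x2 = 1 - x1 = 1 - 0.5 = 0.5
P = 0.5*160 + 0.5*70
P = 80.0 + 35.0
P = 115.00 kPa


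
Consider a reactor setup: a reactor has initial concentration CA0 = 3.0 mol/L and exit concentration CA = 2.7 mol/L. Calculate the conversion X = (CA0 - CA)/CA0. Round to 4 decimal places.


X = (CA0 - CA) / CA0
X = (3.0 - 2.7) / 3.0
X = 0.3 / 3.0
X = 0.1000


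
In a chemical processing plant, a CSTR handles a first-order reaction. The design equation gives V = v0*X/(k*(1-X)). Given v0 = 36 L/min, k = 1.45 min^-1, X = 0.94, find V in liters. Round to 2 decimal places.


V = v0 * X / (k * (1 - X))
V = 36 * 0.94 / (1.45 * (1 - 0.94))
V = 33.84 / (1.45 * 0.06)
V = 33.84 / 0.087
V = 388.97 L


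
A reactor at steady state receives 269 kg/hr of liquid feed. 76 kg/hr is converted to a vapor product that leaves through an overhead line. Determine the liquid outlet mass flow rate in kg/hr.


Steady-state mass balance on the main outlet: F_out = F_in - F_removed
F_out = 269 - 76
F_out = 193 kg/hr


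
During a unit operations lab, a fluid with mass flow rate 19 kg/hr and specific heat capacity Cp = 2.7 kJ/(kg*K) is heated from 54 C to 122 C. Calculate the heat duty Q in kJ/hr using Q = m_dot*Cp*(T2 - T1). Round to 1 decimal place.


Q = m_dot * Cp * (T2 - T1)
Q = 19 * 2.7 * (122 - 54)
Q = 19 * 2.7 * 68
Q = 3488.4 kJ/hr


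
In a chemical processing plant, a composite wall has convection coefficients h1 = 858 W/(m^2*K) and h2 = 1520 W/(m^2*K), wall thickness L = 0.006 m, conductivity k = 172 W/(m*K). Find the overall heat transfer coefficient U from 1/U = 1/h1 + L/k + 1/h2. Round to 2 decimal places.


1/U = 1/h1 + L/k + 1/h2
1/U = 1/858 + 0.006/172 + 1/1520
1/U = 0.0011655012 + 3.48837e-05 + 0.0006578947
1/U = 0.0018582796
U = 538.13 W/(m^2*K)


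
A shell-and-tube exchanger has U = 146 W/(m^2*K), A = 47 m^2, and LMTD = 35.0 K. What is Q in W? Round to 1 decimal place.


Q = U * A * LMTD
Q = 146 * 47 * 35.0
Q = 240170.0 W


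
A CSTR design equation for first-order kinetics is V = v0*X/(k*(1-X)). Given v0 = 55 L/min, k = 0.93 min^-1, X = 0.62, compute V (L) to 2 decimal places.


V = v0 * X / (k * (1 - X))
V = 55 * 0.62 / (0.93 * (1 - 0.62))
V = 34.1 / (0.93 * 0.38)
V = 34.1 / 0.3534
V = 96.49 L


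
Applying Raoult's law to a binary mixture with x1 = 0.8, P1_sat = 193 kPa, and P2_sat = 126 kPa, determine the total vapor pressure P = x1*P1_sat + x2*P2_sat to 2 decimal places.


P = x1*P1_sat + x2*P2_sat
x2 = 1 - x1 = 1 - 0.8 = 0.2
P = 0.8*193 + 0.2*126
P = 154.4 + 25.2
P = 179.60 kPa


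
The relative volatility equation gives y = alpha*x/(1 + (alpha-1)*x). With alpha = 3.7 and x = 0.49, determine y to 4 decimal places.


y = alpha*x / (1 + (alpha-1)*x)
y = 3.7*0.49 / (1 + (3.7-1)*0.49)
y = 1.813 / (1 + 1.323)
y = 1.813 / 2.323
y = 0.7805


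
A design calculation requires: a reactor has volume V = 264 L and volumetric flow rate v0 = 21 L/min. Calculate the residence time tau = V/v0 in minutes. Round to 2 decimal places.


tau = V / v0
tau = 264 / 21
tau = 12.57 min


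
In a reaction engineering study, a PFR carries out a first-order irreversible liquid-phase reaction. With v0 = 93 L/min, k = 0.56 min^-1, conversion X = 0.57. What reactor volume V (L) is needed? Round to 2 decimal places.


V = (v0/k) * ln(1/(1-X))
V = (93/0.56) * ln(1/(1-0.57))
V = 166.071429 * ln(2.325581)
V = 166.071429 * 0.84397
V = 140.16 L


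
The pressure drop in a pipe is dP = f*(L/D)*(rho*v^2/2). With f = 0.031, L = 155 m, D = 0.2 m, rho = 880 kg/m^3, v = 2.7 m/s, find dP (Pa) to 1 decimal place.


dP = f * (L/D) * (rho*v^2/2)
dP = 0.031 * (155/0.2) * (880*2.7^2/2)
L/D = 775.0
rho*v^2/2 = 880*7.29/2 = 3207.6
dP = 0.031 * 775.0 * 3207.6
dP = 77062.6 Pa


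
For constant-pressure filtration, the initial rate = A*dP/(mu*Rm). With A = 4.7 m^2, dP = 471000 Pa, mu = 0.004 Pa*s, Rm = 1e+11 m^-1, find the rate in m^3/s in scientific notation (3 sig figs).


rate = A * dP / (mu * Rm)
rate = 4.7 * 471000 / (0.004 * 1e+11)
rate = 2213700.0 / 4.000e+08
rate = 5.53e-03 m^3/s


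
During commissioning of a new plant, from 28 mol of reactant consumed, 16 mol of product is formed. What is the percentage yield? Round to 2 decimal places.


Yield = (moles product / moles consumed) * 100%
Yield = (16 / 28) * 100
Yield = 0.5714 * 100
Yield = 57.14%


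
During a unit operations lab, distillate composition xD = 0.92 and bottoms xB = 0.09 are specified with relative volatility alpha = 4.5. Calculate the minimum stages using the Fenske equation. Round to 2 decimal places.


N_min = ln((xD*(1-xB))/(xB*(1-xD))) / ln(alpha)
Numerator inside ln: 0.8372 / 0.0072 = 116.277778
ln(116.277778) = 4.755982
ln(alpha) = ln(4.5) = 1.504077
N_min = 4.755982 / 1.504077 = 3.16


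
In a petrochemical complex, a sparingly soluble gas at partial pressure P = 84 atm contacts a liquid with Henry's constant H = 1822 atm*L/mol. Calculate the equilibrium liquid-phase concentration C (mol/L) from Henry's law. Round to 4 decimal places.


C = P / H
C = 84 / 1822
C = 0.0461 mol/L


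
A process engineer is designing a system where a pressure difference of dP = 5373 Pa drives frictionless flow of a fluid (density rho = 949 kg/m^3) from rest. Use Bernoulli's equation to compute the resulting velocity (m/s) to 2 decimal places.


v = sqrt(2*dP/rho)
v = sqrt(2*5373/949)
v = sqrt(11.323498)
v = 3.37 m/s


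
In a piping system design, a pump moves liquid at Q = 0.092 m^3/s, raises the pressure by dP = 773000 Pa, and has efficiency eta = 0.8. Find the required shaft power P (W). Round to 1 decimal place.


P = Q * dP / eta
P = 0.092 * 773000 / 0.8
P = 71116.0 / 0.8
P = 88895.0 W


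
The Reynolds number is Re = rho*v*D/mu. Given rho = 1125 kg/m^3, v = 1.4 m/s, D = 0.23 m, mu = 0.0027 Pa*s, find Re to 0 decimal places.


Re = rho * v * D / mu
Re = 1125 * 1.4 * 0.23 / 0.0027
Re = 362.25 / 0.0027
Re = 134167


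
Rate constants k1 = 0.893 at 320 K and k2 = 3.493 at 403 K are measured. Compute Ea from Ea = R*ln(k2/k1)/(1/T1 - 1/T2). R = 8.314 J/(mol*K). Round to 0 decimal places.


Ea = R * ln(k2/k1) / (1/T1 - 1/T2)
ln(k2/k1) = ln(3.493/0.893) = 1.3639297
1/T1 - 1/T2 = 1/320 - 1/403 = 0.000643610422
Ea = 8.314 * 1.3639297 / 0.000643610422
Ea = 17619 J/mol


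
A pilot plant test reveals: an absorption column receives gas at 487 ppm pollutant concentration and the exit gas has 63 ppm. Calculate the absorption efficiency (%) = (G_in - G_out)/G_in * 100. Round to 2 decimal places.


Efficiency = (G_in - G_out) / G_in * 100%
Efficiency = (487 - 63) / 487 * 100
Efficiency = 424 / 487 * 100
Efficiency = 87.06%


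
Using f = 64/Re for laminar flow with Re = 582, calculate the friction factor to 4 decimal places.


f = 64 / Re
f = 64 / 582
f = 0.1100


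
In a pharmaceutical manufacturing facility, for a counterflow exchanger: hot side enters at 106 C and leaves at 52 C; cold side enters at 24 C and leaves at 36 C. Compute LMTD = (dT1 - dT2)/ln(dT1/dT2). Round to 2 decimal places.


dT1 = Th_in - Tc_out = 106 - 36 = 70
dT2 = Th_out - Tc_in = 52 - 24 = 28
LMTD = (dT1 - dT2) / ln(dT1/dT2)
LMTD = (70 - 28) / ln(70/28)
LMTD = 45.84 K


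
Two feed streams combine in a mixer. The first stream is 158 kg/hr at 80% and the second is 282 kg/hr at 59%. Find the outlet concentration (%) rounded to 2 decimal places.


Mass balance on solute: F1*x1 + F2*x2 = F3*x3
F3 = F1 + F2 = 158 + 282 = 440 kg/hr
x3 = (F1*x1 + F2*x2)/F3
x3 = (158*0.8 + 282*0.59) / 440
x3 = 66.54%


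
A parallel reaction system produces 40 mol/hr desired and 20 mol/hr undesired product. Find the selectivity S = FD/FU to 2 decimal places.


S = desired product rate / undesired product rate
S = 40 / 20
S = 2.00


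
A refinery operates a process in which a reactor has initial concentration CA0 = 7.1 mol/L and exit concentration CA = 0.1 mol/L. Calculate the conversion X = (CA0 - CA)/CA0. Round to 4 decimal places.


X = (CA0 - CA) / CA0
X = (7.1 - 0.1) / 7.1
X = 7.0 / 7.1
X = 0.9859


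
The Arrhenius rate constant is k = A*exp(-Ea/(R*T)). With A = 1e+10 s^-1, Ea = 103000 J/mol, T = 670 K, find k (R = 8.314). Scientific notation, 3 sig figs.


k = A * exp(-Ea/(R*T))
k = 1e+10 * exp(-103000 / (8.314 * 670))
k = 1e+10 * exp(-18.49066)
k = 9.32e+01


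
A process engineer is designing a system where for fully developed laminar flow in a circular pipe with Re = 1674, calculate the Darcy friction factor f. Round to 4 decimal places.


f = 64 / Re
f = 64 / 1674
f = 0.0382


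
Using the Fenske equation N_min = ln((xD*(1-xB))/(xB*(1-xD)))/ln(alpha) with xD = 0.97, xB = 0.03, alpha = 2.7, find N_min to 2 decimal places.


N_min = ln((xD*(1-xB))/(xB*(1-xD))) / ln(alpha)
Numerator inside ln: 0.9409 / 0.0009 = 1045.444444
ln(1045.444444) = 6.952197
ln(alpha) = ln(2.7) = 0.993252
N_min = 6.952197 / 0.993252 = 7.00


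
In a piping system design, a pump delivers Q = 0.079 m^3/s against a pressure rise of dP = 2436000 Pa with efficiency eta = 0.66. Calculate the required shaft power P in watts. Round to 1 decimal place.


P = Q * dP / eta
P = 0.079 * 2436000 / 0.66
P = 192444.0 / 0.66
P = 291581.8 W


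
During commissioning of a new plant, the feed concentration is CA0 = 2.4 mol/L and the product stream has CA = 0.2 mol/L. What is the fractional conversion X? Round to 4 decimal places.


X = (CA0 - CA) / CA0
X = (2.4 - 0.2) / 2.4
X = 2.2 / 2.4
X = 0.9167


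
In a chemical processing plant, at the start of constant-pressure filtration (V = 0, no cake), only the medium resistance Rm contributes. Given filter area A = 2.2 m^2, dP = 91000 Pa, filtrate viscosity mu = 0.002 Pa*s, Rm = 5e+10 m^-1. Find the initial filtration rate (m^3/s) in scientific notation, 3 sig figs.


rate = A * dP / (mu * Rm)
rate = 2.2 * 91000 / (0.002 * 5e+10)
rate = 200200.0 / 1.000e+08
rate = 2.00e-03 m^3/s


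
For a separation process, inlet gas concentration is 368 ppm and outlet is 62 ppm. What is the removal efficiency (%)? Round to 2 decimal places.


Efficiency = (G_in - G_out) / G_in * 100%
Efficiency = (368 - 62) / 368 * 100
Efficiency = 306 / 368 * 100
Efficiency = 83.15%


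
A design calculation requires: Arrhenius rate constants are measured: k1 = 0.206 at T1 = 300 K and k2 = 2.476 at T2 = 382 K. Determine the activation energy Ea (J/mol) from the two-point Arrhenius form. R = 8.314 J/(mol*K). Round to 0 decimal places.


Ea = R * ln(k2/k1) / (1/T1 - 1/T2)
ln(k2/k1) = ln(2.476/0.206) = 2.4865235
1/T1 - 1/T2 = 1/300 - 1/382 = 0.000715532286
Ea = 8.314 * 2.4865235 / 0.000715532286
Ea = 28892 J/mol


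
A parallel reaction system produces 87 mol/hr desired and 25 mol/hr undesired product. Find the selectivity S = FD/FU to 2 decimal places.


S = desired product rate / undesired product rate
S = 87 / 25
S = 3.48


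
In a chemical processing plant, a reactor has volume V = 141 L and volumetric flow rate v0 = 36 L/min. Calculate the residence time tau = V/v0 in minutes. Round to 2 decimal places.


tau = V / v0
tau = 141 / 36
tau = 3.92 min


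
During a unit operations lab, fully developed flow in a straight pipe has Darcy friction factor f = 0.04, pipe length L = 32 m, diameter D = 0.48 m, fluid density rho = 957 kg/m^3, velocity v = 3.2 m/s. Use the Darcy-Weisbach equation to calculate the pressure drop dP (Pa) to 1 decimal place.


dP = f * (L/D) * (rho*v^2/2)
dP = 0.04 * (32/0.48) * (957*3.2^2/2)
L/D = 66.66666667
rho*v^2/2 = 957*10.24/2 = 4899.84
dP = 0.04 * 66.66666667 * 4899.84
dP = 13066.2 Pa


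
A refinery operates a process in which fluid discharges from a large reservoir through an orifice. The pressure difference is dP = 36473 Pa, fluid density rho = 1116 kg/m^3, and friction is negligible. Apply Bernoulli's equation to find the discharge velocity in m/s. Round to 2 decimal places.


v = sqrt(2*dP/rho)
v = sqrt(2*36473/1116)
v = sqrt(65.363799)
v = 8.08 m/s


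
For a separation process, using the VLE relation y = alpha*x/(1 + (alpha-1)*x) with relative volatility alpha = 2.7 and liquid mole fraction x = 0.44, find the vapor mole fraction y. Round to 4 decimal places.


y = alpha*x / (1 + (alpha-1)*x)
y = 2.7*0.44 / (1 + (2.7-1)*0.44)
y = 1.188 / (1 + 0.748)
y = 1.188 / 1.748
y = 0.6796


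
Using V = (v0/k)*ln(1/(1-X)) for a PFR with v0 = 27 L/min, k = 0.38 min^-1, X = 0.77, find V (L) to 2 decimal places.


V = (v0/k) * ln(1/(1-X))
V = (27/0.38) * ln(1/(1-0.77))
V = 71.052632 * ln(4.347826)
V = 71.052632 * 1.469676
V = 104.42 L


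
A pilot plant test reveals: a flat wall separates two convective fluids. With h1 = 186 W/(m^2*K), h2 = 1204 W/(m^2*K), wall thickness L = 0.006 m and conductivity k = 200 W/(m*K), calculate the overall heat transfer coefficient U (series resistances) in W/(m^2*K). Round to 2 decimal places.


1/U = 1/h1 + L/k + 1/h2
1/U = 1/186 + 0.006/200 + 1/1204
1/U = 0.0053763441 + 3e-05 + 0.0008305648
1/U = 0.0062369089
U = 160.34 W/(m^2*K)


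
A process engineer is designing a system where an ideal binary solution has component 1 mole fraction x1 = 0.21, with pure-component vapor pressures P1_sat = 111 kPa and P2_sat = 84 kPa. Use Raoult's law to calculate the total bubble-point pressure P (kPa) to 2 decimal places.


P = x1*P1_sat + x2*P2_sat
x2 = 1 - x1 = 1 - 0.21 = 0.79
P = 0.21*111 + 0.79*84
P = 23.31 + 66.36
P = 89.67 kPa


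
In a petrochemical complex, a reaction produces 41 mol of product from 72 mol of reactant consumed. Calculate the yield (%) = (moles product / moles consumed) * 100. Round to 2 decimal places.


Yield = (moles product / moles consumed) * 100%
Yield = (41 / 72) * 100
Yield = 0.5694 * 100
Yield = 56.94%


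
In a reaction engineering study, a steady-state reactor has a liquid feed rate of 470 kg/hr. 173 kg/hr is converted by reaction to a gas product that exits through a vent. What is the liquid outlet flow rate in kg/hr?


Steady-state mass balance on the main outlet: F_out = F_in - F_removed
F_out = 470 - 173
F_out = 297 kg/hr


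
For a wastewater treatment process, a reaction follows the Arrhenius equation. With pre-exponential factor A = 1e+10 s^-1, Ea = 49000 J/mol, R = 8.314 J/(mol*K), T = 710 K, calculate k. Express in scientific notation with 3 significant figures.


k = A * exp(-Ea/(R*T))
k = 1e+10 * exp(-49000 / (8.314 * 710))
k = 1e+10 * exp(-8.300948)
k = 2.48e+06


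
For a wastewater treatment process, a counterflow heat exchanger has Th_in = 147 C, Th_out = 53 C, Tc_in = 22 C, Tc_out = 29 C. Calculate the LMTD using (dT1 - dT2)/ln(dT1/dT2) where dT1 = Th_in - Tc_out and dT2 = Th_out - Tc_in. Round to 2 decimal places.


dT1 = Th_in - Tc_out = 147 - 29 = 118
dT2 = Th_out - Tc_in = 53 - 22 = 31
LMTD = (dT1 - dT2) / ln(dT1/dT2)
LMTD = (118 - 31) / ln(118/31)
LMTD = 65.09 K


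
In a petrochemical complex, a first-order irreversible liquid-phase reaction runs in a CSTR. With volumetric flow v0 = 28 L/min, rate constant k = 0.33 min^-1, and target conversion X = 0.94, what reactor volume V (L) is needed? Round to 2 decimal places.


V = v0 * X / (k * (1 - X))
V = 28 * 0.94 / (0.33 * (1 - 0.94))
V = 26.32 / (0.33 * 0.06)
V = 26.32 / 0.0198
V = 1329.29 L


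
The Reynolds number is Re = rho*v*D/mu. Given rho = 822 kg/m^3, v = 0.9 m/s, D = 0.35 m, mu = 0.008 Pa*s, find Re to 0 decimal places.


Re = rho * v * D / mu
Re = 822 * 0.9 * 0.35 / 0.008
Re = 258.93 / 0.008
Re = 32366


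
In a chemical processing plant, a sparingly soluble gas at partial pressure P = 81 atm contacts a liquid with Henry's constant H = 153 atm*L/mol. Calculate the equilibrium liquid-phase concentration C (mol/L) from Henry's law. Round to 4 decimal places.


C = P / H
C = 81 / 153
C = 0.5294 mol/L


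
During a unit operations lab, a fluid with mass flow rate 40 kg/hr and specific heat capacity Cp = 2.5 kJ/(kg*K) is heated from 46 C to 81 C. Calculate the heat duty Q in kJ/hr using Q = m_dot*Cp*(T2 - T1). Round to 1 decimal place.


Q = m_dot * Cp * (T2 - T1)
Q = 40 * 2.5 * (81 - 46)
Q = 40 * 2.5 * 35
Q = 3500.0 kJ/hr


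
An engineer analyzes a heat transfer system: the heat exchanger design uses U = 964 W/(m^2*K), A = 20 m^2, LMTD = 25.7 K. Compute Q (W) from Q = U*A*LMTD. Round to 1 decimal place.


Q = U * A * LMTD
Q = 964 * 20 * 25.7
Q = 495496.0 W


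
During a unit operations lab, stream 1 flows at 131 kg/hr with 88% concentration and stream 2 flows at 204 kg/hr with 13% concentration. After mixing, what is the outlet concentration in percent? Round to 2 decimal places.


Mass balance on solute: F1*x1 + F2*x2 = F3*x3
F3 = F1 + F2 = 131 + 204 = 335 kg/hr
x3 = (F1*x1 + F2*x2)/F3
x3 = (131*0.88 + 204*0.13) / 335
x3 = 42.33%


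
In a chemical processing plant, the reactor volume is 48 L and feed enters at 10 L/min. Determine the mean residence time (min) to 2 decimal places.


tau = V / v0
tau = 48 / 10
tau = 4.80 min


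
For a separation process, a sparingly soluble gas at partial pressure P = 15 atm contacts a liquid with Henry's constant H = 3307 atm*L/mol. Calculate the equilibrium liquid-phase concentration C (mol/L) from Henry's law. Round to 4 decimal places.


C = P / H
C = 15 / 3307
C = 0.0045 mol/L


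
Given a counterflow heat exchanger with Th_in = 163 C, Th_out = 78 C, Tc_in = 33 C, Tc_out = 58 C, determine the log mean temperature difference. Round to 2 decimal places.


dT1 = Th_in - Tc_out = 163 - 58 = 105
dT2 = Th_out - Tc_in = 78 - 33 = 45
LMTD = (dT1 - dT2) / ln(dT1/dT2)
LMTD = (105 - 45) / ln(105/45)
LMTD = 70.81 K


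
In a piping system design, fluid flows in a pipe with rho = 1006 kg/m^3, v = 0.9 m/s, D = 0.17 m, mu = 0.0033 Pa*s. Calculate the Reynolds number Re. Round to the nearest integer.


Re = rho * v * D / mu
Re = 1006 * 0.9 * 0.17 / 0.0033
Re = 153.918 / 0.0033
Re = 46642


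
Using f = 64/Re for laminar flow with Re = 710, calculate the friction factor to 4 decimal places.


f = 64 / Re
f = 64 / 710
f = 0.0901


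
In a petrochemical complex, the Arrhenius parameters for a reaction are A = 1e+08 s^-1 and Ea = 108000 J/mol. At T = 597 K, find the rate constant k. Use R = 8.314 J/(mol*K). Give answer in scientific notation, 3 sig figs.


k = A * exp(-Ea/(R*T))
k = 1e+08 * exp(-108000 / (8.314 * 597))
k = 1e+08 * exp(-21.759024)
k = 3.55e-02


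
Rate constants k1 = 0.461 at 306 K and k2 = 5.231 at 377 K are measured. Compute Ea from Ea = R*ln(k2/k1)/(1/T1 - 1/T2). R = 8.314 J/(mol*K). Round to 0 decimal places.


Ea = R * ln(k2/k1) / (1/T1 - 1/T2)
ln(k2/k1) = ln(5.231/0.461) = 2.4289597
1/T1 - 1/T2 = 1/306 - 1/377 = 0.000615453962
Ea = 8.314 * 2.4289597 / 0.000615453962
Ea = 32812 J/mol


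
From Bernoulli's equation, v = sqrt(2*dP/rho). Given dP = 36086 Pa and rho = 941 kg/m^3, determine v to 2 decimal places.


v = sqrt(2*dP/rho)
v = sqrt(2*36086/941)
v = sqrt(76.697131)
v = 8.76 m/s
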